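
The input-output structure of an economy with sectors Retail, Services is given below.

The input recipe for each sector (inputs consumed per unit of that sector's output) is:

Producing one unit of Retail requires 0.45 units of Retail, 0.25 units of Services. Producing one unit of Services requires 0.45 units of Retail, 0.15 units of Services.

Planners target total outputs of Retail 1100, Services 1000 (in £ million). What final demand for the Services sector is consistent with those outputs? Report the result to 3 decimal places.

d_2 = 575.000

I − A =
  [   0.55    -0.45]
  [  -0.25     0.85]
d = (I − A) x:
  d_1 = (+0.55)·1100 + (-0.45)·1000 = 155.000
  d_2 = (-0.25)·1100 + (+0.85)·1000 = 575.000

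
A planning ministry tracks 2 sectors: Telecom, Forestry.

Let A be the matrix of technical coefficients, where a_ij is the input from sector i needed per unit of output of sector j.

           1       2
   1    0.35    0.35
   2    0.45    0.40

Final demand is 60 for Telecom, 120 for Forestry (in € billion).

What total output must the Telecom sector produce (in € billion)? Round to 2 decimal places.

x_1 = 335.48

I − A =
  [   0.65    -0.35]
  [  -0.45     0.60]
det(I−A) = (0.65)(0.60) − (-0.35)(-0.45) = 0.2325
adj(I−A) = [[0.60, 0.35], [0.45, 0.65]]
(I − A)⁻¹ = adj(I−A) / det(I−A) ≈
  [   2.5806     1.5054]
  [   1.9355     2.7957]
x = (I − A)⁻¹ d = adj(I−A)·d / det(I−A), with det(I−A) = 0.2325:
  x_1 = (0.60·60 + 0.35·120) / 0.2325 = 78.00 / 0.2325 ≈ 335.48
  x_2 = (0.45·60 + 0.65·120) / 0.2325 = 105.00 / 0.2325 ≈ 451.61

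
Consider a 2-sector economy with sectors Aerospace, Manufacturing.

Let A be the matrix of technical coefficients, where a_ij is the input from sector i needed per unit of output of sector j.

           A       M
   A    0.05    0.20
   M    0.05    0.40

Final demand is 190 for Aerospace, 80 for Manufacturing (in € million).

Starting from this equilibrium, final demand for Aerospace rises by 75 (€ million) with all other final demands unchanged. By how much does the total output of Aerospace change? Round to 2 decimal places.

I − A =
  [   0.95    -0.20]
  [  -0.05     0.60]
det(I−A) = (0.95)(0.60) − (-0.20)(-0.05) = 0.5600
adj(I−A) = [[0.60, 0.20], [0.05, 0.95]]
(I − A)⁻¹ = adj(I−A) / det(I−A) ≈
  [   1.0714     0.3571]
  [   0.0893     1.6964]
Δx = (I − A)⁻¹ Δd with Δd having +75 in the Aerospace component and 0 elsewhere.
So Δx_A = L_AA · (+75), where L_AA = adj(I−A)_AA / det(I−A) = 0.60 / 0.5600.
Δx_A = 0.60 × (+75) / 0.5600 = 45.00 / 0.5600 ≈ 80.36.

Δx_A = 80.36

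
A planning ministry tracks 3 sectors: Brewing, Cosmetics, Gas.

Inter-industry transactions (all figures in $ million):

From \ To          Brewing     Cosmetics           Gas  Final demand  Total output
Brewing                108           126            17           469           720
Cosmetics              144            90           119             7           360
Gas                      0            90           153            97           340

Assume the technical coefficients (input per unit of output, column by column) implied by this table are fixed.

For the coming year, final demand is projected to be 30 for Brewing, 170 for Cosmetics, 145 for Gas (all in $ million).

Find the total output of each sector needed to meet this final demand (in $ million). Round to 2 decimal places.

Technical coefficients a_ij = z_ij / X_j:
  a_BB = 108/720 = 0.15, a_CB = 144/720 = 0.20, a_GB = 0/720 = 0.00
  a_BC = 126/360 = 0.35, a_CC = 90/360 = 0.25, a_GC = 90/360 = 0.25
  a_BG = 17/340 = 0.05, a_CG = 119/340 = 0.35, a_GG = 153/340 = 0.45
I − A =
  [   0.85    -0.35    -0.05]
  [  -0.20     0.75    -0.35]
  [   0.00    -0.25     0.55]
Cofactors of I−A, C_ij = (−1)^(i+j)·(minor ij) (rows/columns in the sector order above):
  C_11 = (0.75)(0.55) − (-0.35)(-0.25) = 0.3250
  C_12 = −[(-0.20)(0.55) − (-0.35)(0.00)] = 0.1100
  C_13 = (-0.20)(-0.25) − (0.75)(0.00) = 0.0500
  C_21 = −[(-0.35)(0.55) − (-0.05)(-0.25)] = 0.2050
  C_22 = (0.85)(0.55) − (-0.05)(0.00) = 0.4675
  C_23 = −[(0.85)(-0.25) − (-0.35)(0.00)] = 0.2125
  C_31 = (-0.35)(-0.35) − (-0.05)(0.75) = 0.1600
  C_32 = −[(0.85)(-0.35) − (-0.05)(-0.20)] = 0.3075
  C_33 = (0.85)(0.75) − (-0.35)(-0.20) = 0.5675
det(I−A) = Σ_j (I−A)_1j·C_1j = (0.85)(0.3250) + (-0.35)(0.1100) + (-0.05)(0.0500) = 0.23525
adj(I−A) = Cᵀ =
  [ 0.3250   0.2050   0.1600]
  [ 0.1100   0.4675   0.3075]
  [ 0.0500   0.2125   0.5675]
(I − A)⁻¹ = adj(I−A) / det(I−A) ≈
  [   1.3815     0.8714     0.6801]
  [   0.4676     1.9872     1.3071]
  [   0.2125     0.9033     2.4123]
x = (I − A)⁻¹ d = adj(I−A)·d / det(I−A), with det(I−A) = 0.23525:
  x_B = (0.3250·30 + 0.2050·170 + 0.1600·145) / 0.23525 = 67.80 / 0.23525 ≈ 288.20
  x_C = (0.1100·30 + 0.4675·170 + 0.3075·145) / 0.23525 = 127.3625 / 0.23525 ≈ 541.39
  x_G = (0.0500·30 + 0.2125·170 + 0.5675·145) / 0.23525 = 119.9125 / 0.23525 ≈ 509.72

x_B = 288.20, x_C = 541.39, x_G = 509.72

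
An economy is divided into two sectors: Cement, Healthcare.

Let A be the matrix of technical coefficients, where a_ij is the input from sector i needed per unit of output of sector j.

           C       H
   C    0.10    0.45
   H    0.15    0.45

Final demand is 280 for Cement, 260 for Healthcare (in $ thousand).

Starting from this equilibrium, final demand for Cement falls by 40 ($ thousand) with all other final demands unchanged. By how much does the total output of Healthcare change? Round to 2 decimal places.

Δx_H = -14.04

I − A =
  [   0.90    -0.45]
  [  -0.15     0.55]
det(I−A) = (0.90)(0.55) − (-0.45)(-0.15) = 0.4275
adj(I−A) = [[0.55, 0.45], [0.15, 0.90]]
(I − A)⁻¹ = adj(I−A) / det(I−A) ≈
  [   1.2865     1.0526]
  [   0.3509     2.1053]
Δx = (I − A)⁻¹ Δd with Δd having -40 in the Cement component and 0 elsewhere.
So Δx_H = L_HC · (-40), where L_HC = adj(I−A)_HC / det(I−A) = 0.15 / 0.4275.
Δx_H = 0.15 × (-40) / 0.4275 = -6.00 / 0.4275 ≈ -14.04.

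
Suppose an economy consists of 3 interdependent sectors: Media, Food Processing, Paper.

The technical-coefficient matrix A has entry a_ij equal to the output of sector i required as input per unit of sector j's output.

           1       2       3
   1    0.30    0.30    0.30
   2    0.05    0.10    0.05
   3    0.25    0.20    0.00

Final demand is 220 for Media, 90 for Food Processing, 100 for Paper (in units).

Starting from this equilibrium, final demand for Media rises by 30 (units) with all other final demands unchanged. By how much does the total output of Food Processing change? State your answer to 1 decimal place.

Δx_2 = 3.5

I − A =
  [   0.70    -0.30    -0.30]
  [  -0.05     0.90    -0.05]
  [  -0.25    -0.20     1.00]
Cofactors of I−A, C_ij = (−1)^(i+j)·(minor ij) (rows/columns in the sector order above):
  C_11 = (0.90)(1.00) − (-0.05)(-0.20) = 0.8900
  C_12 = −[(-0.05)(1.00) − (-0.05)(-0.25)] = 0.0625
  C_13 = (-0.05)(-0.20) − (0.90)(-0.25) = 0.2350
  C_21 = −[(-0.30)(1.00) − (-0.30)(-0.20)] = 0.3600
  C_22 = (0.70)(1.00) − (-0.30)(-0.25) = 0.6250
  C_23 = −[(0.70)(-0.20) − (-0.30)(-0.25)] = 0.2150
  C_31 = (-0.30)(-0.05) − (-0.30)(0.90) = 0.2850
  C_32 = −[(0.70)(-0.05) − (-0.30)(-0.05)] = 0.0500
  C_33 = (0.70)(0.90) − (-0.30)(-0.05) = 0.6150
det(I−A) = Σ_j (I−A)_1j·C_1j = (0.70)(0.8900) + (-0.30)(0.0625) + (-0.30)(0.2350) = 0.53375
adj(I−A) = Cᵀ =
  [ 0.8900   0.3600   0.2850]
  [ 0.0625   0.6250   0.0500]
  [ 0.2350   0.2150   0.6150]
(I − A)⁻¹ = adj(I−A) / det(I−A) ≈
  [   1.6674     0.6745     0.5340]
  [   0.1171     1.1710     0.0937]
  [   0.4403     0.4028     1.1522]
Δx = (I − A)⁻¹ Δd with Δd having +30 in the Media component and 0 elsewhere.
So Δx_2 = L_21 · (+30), where L_21 = adj(I−A)_21 / det(I−A) = 0.0625 / 0.53375.
Δx_2 = 0.0625 × (+30) / 0.53375 = 1.875 / 0.53375 ≈ 3.5.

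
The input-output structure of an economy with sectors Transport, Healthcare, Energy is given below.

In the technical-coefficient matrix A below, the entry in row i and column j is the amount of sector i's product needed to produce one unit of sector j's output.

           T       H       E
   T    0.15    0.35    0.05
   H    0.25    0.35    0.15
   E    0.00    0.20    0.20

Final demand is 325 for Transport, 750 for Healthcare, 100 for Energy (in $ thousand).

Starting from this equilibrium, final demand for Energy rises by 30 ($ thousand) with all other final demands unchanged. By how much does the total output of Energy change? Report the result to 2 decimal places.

Δx_E = 40.55

I − A =
  [   0.85    -0.35    -0.05]
  [  -0.25     0.65    -0.15]
  [   0.00    -0.20     0.80]
Cofactors of I−A, C_ij = (−1)^(i+j)·(minor ij) (rows/columns in the sector order above):
  C_11 = (0.65)(0.80) − (-0.15)(-0.20) = 0.4900
  C_12 = −[(-0.25)(0.80) − (-0.15)(0.00)] = 0.2000
  C_13 = (-0.25)(-0.20) − (0.65)(0.00) = 0.0500
  C_21 = −[(-0.35)(0.80) − (-0.05)(-0.20)] = 0.2900
  C_22 = (0.85)(0.80) − (-0.05)(0.00) = 0.6800
  C_23 = −[(0.85)(-0.20) − (-0.35)(0.00)] = 0.1700
  C_31 = (-0.35)(-0.15) − (-0.05)(0.65) = 0.0850
  C_32 = −[(0.85)(-0.15) − (-0.05)(-0.25)] = 0.1400
  C_33 = (0.85)(0.65) − (-0.35)(-0.25) = 0.4650
det(I−A) = Σ_j (I−A)_1j·C_1j = (0.85)(0.4900) + (-0.35)(0.2000) + (-0.05)(0.0500) = 0.3440
adj(I−A) = Cᵀ =
  [ 0.4900   0.2900   0.0850]
  [ 0.2000   0.6800   0.1400]
  [ 0.0500   0.1700   0.4650]
(I − A)⁻¹ = adj(I−A) / det(I−A) ≈
  [   1.4244     0.8430     0.2471]
  [   0.5814     1.9767     0.4070]
  [   0.1453     0.4942     1.3517]
Δx = (I − A)⁻¹ Δd with Δd having +30 in the Energy component and 0 elsewhere.
So Δx_E = L_EE · (+30), where L_EE = adj(I−A)_EE / det(I−A) = 0.4650 / 0.3440.
Δx_E = 0.4650 × (+30) / 0.3440 = 13.95 / 0.3440 ≈ 40.55.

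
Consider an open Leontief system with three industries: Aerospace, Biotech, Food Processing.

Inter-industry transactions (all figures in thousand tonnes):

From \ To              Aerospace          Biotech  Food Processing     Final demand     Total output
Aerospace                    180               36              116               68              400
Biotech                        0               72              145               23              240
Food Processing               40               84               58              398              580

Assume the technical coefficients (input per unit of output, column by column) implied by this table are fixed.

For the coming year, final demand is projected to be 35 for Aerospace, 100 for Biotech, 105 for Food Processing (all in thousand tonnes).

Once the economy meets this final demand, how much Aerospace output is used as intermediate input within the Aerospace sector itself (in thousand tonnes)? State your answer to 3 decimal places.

z_11 = 93.207

Technical coefficients a_ij = z_ij / X_j:
  a_11 = 180/400 = 0.45, a_21 = 0/400 = 0.00, a_31 = 40/400 = 0.10
  a_12 = 36/240 = 0.15, a_22 = 72/240 = 0.30, a_32 = 84/240 = 0.35
  a_13 = 116/580 = 0.20, a_23 = 145/580 = 0.25, a_33 = 58/580 = 0.10
I − A =
  [   0.55    -0.15    -0.20]
  [   0.00     0.70    -0.25]
  [  -0.10    -0.35     0.90]
Cofactors of I−A, C_ij = (−1)^(i+j)·(minor ij) (rows/columns in the sector order above):
  C_11 = (0.70)(0.90) − (-0.25)(-0.35) = 0.5425
  C_12 = −[(0.00)(0.90) − (-0.25)(-0.10)] = 0.0250
  C_13 = (0.00)(-0.35) − (0.70)(-0.10) = 0.0700
  C_21 = −[(-0.15)(0.90) − (-0.20)(-0.35)] = 0.2050
  C_22 = (0.55)(0.90) − (-0.20)(-0.10) = 0.4750
  C_23 = −[(0.55)(-0.35) − (-0.15)(-0.10)] = 0.2075
  C_31 = (-0.15)(-0.25) − (-0.20)(0.70) = 0.1775
  C_32 = −[(0.55)(-0.25) − (-0.20)(0.00)] = 0.1375
  C_33 = (0.55)(0.70) − (-0.15)(0.00) = 0.3850
det(I−A) = Σ_j (I−A)_1j·C_1j = (0.55)(0.5425) + (-0.15)(0.0250) + (-0.20)(0.0700) = 0.280625
adj(I−A) = Cᵀ =
  [ 0.5425   0.2050   0.1775]
  [ 0.0250   0.4750   0.1375]
  [ 0.0700   0.2075   0.3850]
(I − A)⁻¹ = adj(I−A) / det(I−A) ≈
  [   1.9332     0.7305     0.6325]
  [   0.0891     1.6927     0.4900]
  [   0.2494     0.7394     1.3719]
First solve x = (I − A)⁻¹ d = adj(I−A)·d / det(I−A); in particular x_1 = (0.5425·35 + 0.2050·100 + 0.1775·105) / 0.280625 = 58.125 / 0.280625 ≈ 207.12695.
Intermediate flow from 1 to 1: z_11 = a_11 · x_1 = 0.45 × 58.125 / 0.280625 = 26.15625 / 0.280625 ≈ 93.207.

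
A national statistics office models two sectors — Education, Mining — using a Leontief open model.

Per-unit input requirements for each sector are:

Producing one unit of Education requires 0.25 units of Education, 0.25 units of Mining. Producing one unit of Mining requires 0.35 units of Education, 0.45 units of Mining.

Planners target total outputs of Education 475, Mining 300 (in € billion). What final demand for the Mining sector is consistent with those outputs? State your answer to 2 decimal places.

d_M = 46.25

I − A =
  [   0.75    -0.35]
  [  -0.25     0.55]
d = (I − A) x:
  d_E = (+0.75)·475 + (-0.35)·300 = 251.25
  d_M = (-0.25)·475 + (+0.55)·300 = 46.25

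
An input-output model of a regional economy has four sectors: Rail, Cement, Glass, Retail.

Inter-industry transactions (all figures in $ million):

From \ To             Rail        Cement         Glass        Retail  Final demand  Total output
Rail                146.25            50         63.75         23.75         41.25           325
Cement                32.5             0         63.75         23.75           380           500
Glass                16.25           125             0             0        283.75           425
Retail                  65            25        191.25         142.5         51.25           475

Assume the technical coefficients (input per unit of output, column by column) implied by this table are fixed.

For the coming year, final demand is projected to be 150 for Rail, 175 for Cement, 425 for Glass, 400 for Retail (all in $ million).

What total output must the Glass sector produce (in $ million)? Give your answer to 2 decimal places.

Technical coefficients a_ij = z_ij / X_j:
  a_11 = 146.25/325 = 0.45, a_21 = 32.5/325 = 0.10, a_31 = 16.25/325 = 0.05, a_41 = 65/325 = 0.20
  a_12 = 50/500 = 0.10, a_22 = 0/500 = 0.00, a_32 = 125/500 = 0.25, a_42 = 25/500 = 0.05
  a_13 = 63.75/425 = 0.15, a_23 = 63.75/425 = 0.15, a_33 = 0/425 = 0.00, a_43 = 191.25/425 = 0.45
  a_14 = 23.75/475 = 0.05, a_24 = 23.75/475 = 0.05, a_34 = 0/475 = 0.00, a_44 = 142.5/475 = 0.30
I − A =
  [   0.55    -0.10    -0.15    -0.05]
  [  -0.10     1.00    -0.15    -0.05]
  [  -0.05    -0.25     1.00     0.00]
  [  -0.20    -0.05    -0.45     0.70]
Compute the cofactors C_ij = (−1)^(i+j)·(3×3 minor ij) of I−A; the adjugate is their transpose:
adj(I−A) = Cᵀ =
  [ 0.665625   0.104375   0.140250   0.055000]
  [ 0.086375   0.368625   0.082875   0.032500]
  [ 0.054875   0.097375   0.365375   0.010875]
  [ 0.231625   0.118750   0.280875   0.507375]
det(I−A) = Σ_j (I−A)_1j·C_1j = (0.55)(0.665625) + (-0.10)(0.086375) + (-0.15)(0.054875) + (-0.05)(0.231625) = 0.33764375
(I − A)⁻¹ = adj(I−A) / det(I−A) ≈
  [   1.9714     0.3091     0.4154     0.1629]
  [   0.2558     1.0918     0.2455     0.0963]
  [   0.1625     0.2884     1.0821     0.0322]
  [   0.6860     0.3517     0.8319     1.5027]
x = (I − A)⁻¹ d = adj(I−A)·d / det(I−A), with det(I−A) = 0.33764375:
  x_1 = (0.665625·150 + 0.104375·175 + 0.140250·425 + 0.055000·400) / 0.33764375 = 199.715625 / 0.33764375 ≈ 591.50
  x_2 = (0.086375·150 + 0.368625·175 + 0.082875·425 + 0.032500·400) / 0.33764375 = 125.6875 / 0.33764375 ≈ 372.25
  x_3 = (0.054875·150 + 0.097375·175 + 0.365375·425 + 0.010875·400) / 0.33764375 = 184.90625 / 0.33764375 ≈ 547.64
  x_4 = (0.231625·150 + 0.118750·175 + 0.280875·425 + 0.507375·400) / 0.33764375 = 377.846875 / 0.33764375 ≈ 1119.07

x_3 = 547.64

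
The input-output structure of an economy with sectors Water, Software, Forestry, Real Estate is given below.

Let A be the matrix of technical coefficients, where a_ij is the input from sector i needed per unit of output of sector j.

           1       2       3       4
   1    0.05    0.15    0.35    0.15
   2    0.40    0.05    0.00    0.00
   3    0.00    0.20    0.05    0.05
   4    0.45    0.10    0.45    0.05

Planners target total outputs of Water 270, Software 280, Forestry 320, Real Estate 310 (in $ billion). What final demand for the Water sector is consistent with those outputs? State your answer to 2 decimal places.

I − A =
  [   0.95    -0.15    -0.35    -0.15]
  [  -0.40     0.95     0.00     0.00]
  [   0.00    -0.20     0.95    -0.05]
  [  -0.45    -0.10    -0.45     0.95]
d = (I − A) x:
  d_1 = (+0.95)·270 + (-0.15)·280 + (-0.35)·320 + (-0.15)·310 = 56.00
  d_2 = (-0.40)·270 + (+0.95)·280 + (+0.00)·320 + (+0.00)·310 = 158.00
  d_3 = (+0.00)·270 + (-0.20)·280 + (+0.95)·320 + (-0.05)·310 = 232.50
  d_4 = (-0.45)·270 + (-0.10)·280 + (-0.45)·320 + (+0.95)·310 = 1.00

d_1 = 56.00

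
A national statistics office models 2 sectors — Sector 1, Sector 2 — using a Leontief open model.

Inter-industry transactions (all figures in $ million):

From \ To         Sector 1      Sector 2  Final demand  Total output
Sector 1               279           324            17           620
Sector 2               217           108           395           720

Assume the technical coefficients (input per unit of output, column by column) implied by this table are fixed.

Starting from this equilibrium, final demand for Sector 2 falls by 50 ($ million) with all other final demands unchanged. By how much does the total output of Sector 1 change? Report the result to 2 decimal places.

Δx_1 = -72.58

Technical coefficients a_ij = z_ij / X_j:
  a_11 = 279/620 = 0.45, a_21 = 217/620 = 0.35
  a_12 = 324/720 = 0.45, a_22 = 108/720 = 0.15
I − A =
  [   0.55    -0.45]
  [  -0.35     0.85]
det(I−A) = (0.55)(0.85) − (-0.45)(-0.35) = 0.3100
adj(I−A) = [[0.85, 0.45], [0.35, 0.55]]
(I − A)⁻¹ = adj(I−A) / det(I−A) ≈
  [   2.7419     1.4516]
  [   1.1290     1.7742]
Δx = (I − A)⁻¹ Δd with Δd having -50 in the Sector 2 component and 0 elsewhere.
So Δx_1 = L_12 · (-50), where L_12 = adj(I−A)_12 / det(I−A) = 0.45 / 0.3100.
Δx_1 = 0.45 × (-50) / 0.3100 = -22.50 / 0.3100 ≈ -72.58.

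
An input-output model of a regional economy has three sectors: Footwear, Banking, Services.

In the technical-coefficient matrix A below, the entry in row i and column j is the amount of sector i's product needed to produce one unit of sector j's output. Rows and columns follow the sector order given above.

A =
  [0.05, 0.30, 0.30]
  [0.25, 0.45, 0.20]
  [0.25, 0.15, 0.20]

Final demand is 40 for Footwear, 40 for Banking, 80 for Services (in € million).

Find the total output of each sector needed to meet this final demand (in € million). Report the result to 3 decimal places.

x_1 = 174.809, x_2 = 223.664, x_3 = 196.565

I − A =
  [   0.95    -0.30    -0.30]
  [  -0.25     0.55    -0.20]
  [  -0.25    -0.15     0.80]
Cofactors of I−A, C_ij = (−1)^(i+j)·(minor ij) (rows/columns in the sector order above):
  C_11 = (0.55)(0.80) − (-0.20)(-0.15) = 0.4100
  C_12 = −[(-0.25)(0.80) − (-0.20)(-0.25)] = 0.2500
  C_13 = (-0.25)(-0.15) − (0.55)(-0.25) = 0.1750
  C_21 = −[(-0.30)(0.80) − (-0.30)(-0.15)] = 0.2850
  C_22 = (0.95)(0.80) − (-0.30)(-0.25) = 0.6850
  C_23 = −[(0.95)(-0.15) − (-0.30)(-0.25)] = 0.2175
  C_31 = (-0.30)(-0.20) − (-0.30)(0.55) = 0.2250
  C_32 = −[(0.95)(-0.20) − (-0.30)(-0.25)] = 0.2650
  C_33 = (0.95)(0.55) − (-0.30)(-0.25) = 0.4475
det(I−A) = Σ_j (I−A)_1j·C_1j = (0.95)(0.4100) + (-0.30)(0.2500) + (-0.30)(0.1750) = 0.2620
adj(I−A) = Cᵀ =
  [ 0.4100   0.2850   0.2250]
  [ 0.2500   0.6850   0.2650]
  [ 0.1750   0.2175   0.4475]
(I − A)⁻¹ = adj(I−A) / det(I−A) ≈
  [   1.5649     1.0878     0.8588]
  [   0.9542     2.6145     1.0115]
  [   0.6679     0.8302     1.7080]
x = (I − A)⁻¹ d = adj(I−A)·d / det(I−A), with det(I−A) = 0.2620:
  x_1 = (0.4100·40 + 0.2850·40 + 0.2250·80) / 0.2620 = 45.80 / 0.2620 ≈ 174.809
  x_2 = (0.2500·40 + 0.6850·40 + 0.2650·80) / 0.2620 = 58.60 / 0.2620 ≈ 223.664
  x_3 = (0.1750·40 + 0.2175·40 + 0.4475·80) / 0.2620 = 51.50 / 0.2620 ≈ 196.565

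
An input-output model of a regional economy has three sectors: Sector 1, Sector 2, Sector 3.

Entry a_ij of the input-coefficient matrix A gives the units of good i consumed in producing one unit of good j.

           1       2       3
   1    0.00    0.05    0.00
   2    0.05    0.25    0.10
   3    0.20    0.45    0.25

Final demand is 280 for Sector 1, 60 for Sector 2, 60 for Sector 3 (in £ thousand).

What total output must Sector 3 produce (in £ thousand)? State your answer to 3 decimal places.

I − A =
  [   1.00    -0.05     0.00]
  [  -0.05     0.75    -0.10]
  [  -0.20    -0.45     0.75]
Cofactors of I−A, C_ij = (−1)^(i+j)·(minor ij) (rows/columns in the sector order above):
  C_11 = (0.75)(0.75) − (-0.10)(-0.45) = 0.5175
  C_12 = −[(-0.05)(0.75) − (-0.10)(-0.20)] = 0.0575
  C_13 = (-0.05)(-0.45) − (0.75)(-0.20) = 0.1725
  C_21 = −[(-0.05)(0.75) − (0.00)(-0.45)] = 0.0375
  C_22 = (1.00)(0.75) − (0.00)(-0.20) = 0.7500
  C_23 = −[(1.00)(-0.45) − (-0.05)(-0.20)] = 0.4600
  C_31 = (-0.05)(-0.10) − (0.00)(0.75) = 0.0050
  C_32 = −[(1.00)(-0.10) − (0.00)(-0.05)] = 0.1000
  C_33 = (1.00)(0.75) − (-0.05)(-0.05) = 0.7475
det(I−A) = Σ_j (I−A)_1j·C_1j = (1.00)(0.5175) + (-0.05)(0.0575) + (0.00)(0.1725) = 0.514625
adj(I−A) = Cᵀ =
  [ 0.5175   0.0375   0.0050]
  [ 0.0575   0.7500   0.1000]
  [ 0.1725   0.4600   0.7475]
(I − A)⁻¹ = adj(I−A) / det(I−A) ≈
  [   1.0056     0.0729     0.0097]
  [   0.1117     1.4574     0.1943]
  [   0.3352     0.8939     1.4525]
x = (I − A)⁻¹ d = adj(I−A)·d / det(I−A), with det(I−A) = 0.514625:
  x_1 = (0.5175·280 + 0.0375·60 + 0.0050·60) / 0.514625 = 147.45 / 0.514625 ≈ 286.519
  x_2 = (0.0575·280 + 0.7500·60 + 0.1000·60) / 0.514625 = 67.10 / 0.514625 ≈ 130.386
  x_3 = (0.1725·280 + 0.4600·60 + 0.7475·60) / 0.514625 = 120.75 / 0.514625 ≈ 234.637

x_3 = 234.637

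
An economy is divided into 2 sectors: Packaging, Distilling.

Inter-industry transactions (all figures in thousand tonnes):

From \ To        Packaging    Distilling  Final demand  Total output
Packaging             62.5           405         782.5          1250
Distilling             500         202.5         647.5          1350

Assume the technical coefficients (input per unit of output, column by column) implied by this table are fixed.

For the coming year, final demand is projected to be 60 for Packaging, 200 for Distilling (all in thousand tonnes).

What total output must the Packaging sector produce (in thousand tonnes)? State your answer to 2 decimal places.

Technical coefficients a_ij = z_ij / X_j:
  a_11 = 62.5/1250 = 0.05, a_21 = 500/1250 = 0.40
  a_12 = 405/1350 = 0.30, a_22 = 202.5/1350 = 0.15
I − A =
  [   0.95    -0.30]
  [  -0.40     0.85]
det(I−A) = (0.95)(0.85) − (-0.30)(-0.40) = 0.6875
adj(I−A) = [[0.85, 0.30], [0.40, 0.95]]
(I − A)⁻¹ = adj(I−A) / det(I−A) ≈
  [   1.2364     0.4364]
  [   0.5818     1.3818]
x = (I − A)⁻¹ d = adj(I−A)·d / det(I−A), with det(I−A) = 0.6875:
  x_1 = (0.85·60 + 0.30·200) / 0.6875 = 111.00 / 0.6875 ≈ 161.45
  x_2 = (0.40·60 + 0.95·200) / 0.6875 = 214.00 / 0.6875 ≈ 311.27

x_1 = 161.45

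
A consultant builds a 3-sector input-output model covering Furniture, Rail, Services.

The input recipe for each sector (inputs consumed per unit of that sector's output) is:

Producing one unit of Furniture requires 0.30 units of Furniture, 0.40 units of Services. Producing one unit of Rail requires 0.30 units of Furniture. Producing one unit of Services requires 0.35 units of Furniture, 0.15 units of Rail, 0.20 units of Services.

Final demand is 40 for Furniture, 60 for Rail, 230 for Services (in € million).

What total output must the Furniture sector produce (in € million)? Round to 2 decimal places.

I − A =
  [   0.70    -0.30    -0.35]
  [   0.00     1.00    -0.15]
  [  -0.40     0.00     0.80]
Cofactors of I−A, C_ij = (−1)^(i+j)·(minor ij) (rows/columns in the sector order above):
  C_11 = (1.00)(0.80) − (-0.15)(0.00) = 0.8000
  C_12 = −[(0.00)(0.80) − (-0.15)(-0.40)] = 0.0600
  C_13 = (0.00)(0.00) − (1.00)(-0.40) = 0.4000
  C_21 = −[(-0.30)(0.80) − (-0.35)(0.00)] = 0.2400
  C_22 = (0.70)(0.80) − (-0.35)(-0.40) = 0.4200
  C_23 = −[(0.70)(0.00) − (-0.30)(-0.40)] = 0.1200
  C_31 = (-0.30)(-0.15) − (-0.35)(1.00) = 0.3950
  C_32 = −[(0.70)(-0.15) − (-0.35)(0.00)] = 0.1050
  C_33 = (0.70)(1.00) − (-0.30)(0.00) = 0.7000
det(I−A) = Σ_j (I−A)_1j·C_1j = (0.70)(0.8000) + (-0.30)(0.0600) + (-0.35)(0.4000) = 0.4020
adj(I−A) = Cᵀ =
  [ 0.8000   0.2400   0.3950]
  [ 0.0600   0.4200   0.1050]
  [ 0.4000   0.1200   0.7000]
(I − A)⁻¹ = adj(I−A) / det(I−A) ≈
  [   1.9900     0.5970     0.9826]
  [   0.1493     1.0448     0.2612]
  [   0.9950     0.2985     1.7413]
x = (I − A)⁻¹ d = adj(I−A)·d / det(I−A), with det(I−A) = 0.4020:
  x_F = (0.8000·40 + 0.2400·60 + 0.3950·230) / 0.4020 = 137.25 / 0.4020 ≈ 341.42
  x_R = (0.0600·40 + 0.4200·60 + 0.1050·230) / 0.4020 = 51.75 / 0.4020 ≈ 128.73
  x_S = (0.4000·40 + 0.1200·60 + 0.7000·230) / 0.4020 = 184.20 / 0.4020 ≈ 458.21

x_F = 341.42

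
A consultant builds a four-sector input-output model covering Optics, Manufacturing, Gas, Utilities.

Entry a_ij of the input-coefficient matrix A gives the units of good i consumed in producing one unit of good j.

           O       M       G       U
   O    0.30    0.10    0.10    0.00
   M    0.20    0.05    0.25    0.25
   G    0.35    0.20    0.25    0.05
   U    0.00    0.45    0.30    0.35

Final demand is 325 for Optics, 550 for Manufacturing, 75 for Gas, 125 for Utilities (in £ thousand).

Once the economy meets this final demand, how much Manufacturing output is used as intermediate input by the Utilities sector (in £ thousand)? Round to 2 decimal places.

I − A =
  [   0.70    -0.10    -0.10     0.00]
  [  -0.20     0.95    -0.25    -0.25]
  [  -0.35    -0.20     0.75    -0.05]
  [   0.00    -0.45    -0.30     0.65]
Compute the cofactors C_ij = (−1)^(i+j)·(3×3 minor ij) of I−A; the adjugate is their transpose:
adj(I−A) = Cᵀ =
  [ 0.311375   0.062500   0.074250   0.029750]
  [ 0.177625   0.308000   0.179250   0.132250]
  [ 0.207250   0.129500   0.340500   0.076000]
  [ 0.218625   0.273000   0.281250   0.402750]
det(I−A) = Σ_j (I−A)_1j·C_1j = (0.70)(0.311375) + (-0.10)(0.177625) + (-0.10)(0.207250) + (0.00)(0.218625) = 0.179475
(I − A)⁻¹ = adj(I−A) / det(I−A) ≈
  [   1.7349     0.3482     0.4137     0.1658]
  [   0.9897     1.7161     0.9987     0.7369]
  [   1.1548     0.7215     1.8972     0.4235]
  [   1.2181     1.5211     1.5671     2.2440]
First solve x = (I − A)⁻¹ d = adj(I−A)·d / det(I−A); in particular x_U = (0.218625·325 + 0.273000·550 + 0.281250·75 + 0.402750·125) / 0.179475 = 292.640625 / 0.179475 ≈ 1630.5370.
Intermediate flow from M to U: z_MU = a_MU · x_U = 0.25 × 292.640625 / 0.179475 = 73.16015625 / 0.179475 ≈ 407.63.

z_MU = 407.63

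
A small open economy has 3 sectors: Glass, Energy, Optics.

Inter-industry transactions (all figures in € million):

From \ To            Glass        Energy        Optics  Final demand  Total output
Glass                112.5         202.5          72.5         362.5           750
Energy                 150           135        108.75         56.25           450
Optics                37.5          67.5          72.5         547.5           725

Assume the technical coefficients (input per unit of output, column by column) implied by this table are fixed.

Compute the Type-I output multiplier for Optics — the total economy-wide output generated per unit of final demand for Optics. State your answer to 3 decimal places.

m_O = 1.857

Technical coefficients a_ij = z_ij / X_j:
  a_GG = 112.5/750 = 0.15, a_EG = 150/750 = 0.20, a_OG = 37.5/750 = 0.05
  a_GE = 202.5/450 = 0.45, a_EE = 135/450 = 0.30, a_OE = 67.5/450 = 0.15
  a_GO = 72.5/725 = 0.10, a_EO = 108.75/725 = 0.15, a_OO = 72.5/725 = 0.10
I − A =
  [   0.85    -0.45    -0.10]
  [  -0.20     0.70    -0.15]
  [  -0.05    -0.15     0.90]
Cofactors of I−A, C_ij = (−1)^(i+j)·(minor ij) (rows/columns in the sector order above):
  C_11 = (0.70)(0.90) − (-0.15)(-0.15) = 0.6075
  C_12 = −[(-0.20)(0.90) − (-0.15)(-0.05)] = 0.1875
  C_13 = (-0.20)(-0.15) − (0.70)(-0.05) = 0.0650
  C_21 = −[(-0.45)(0.90) − (-0.10)(-0.15)] = 0.4200
  C_22 = (0.85)(0.90) − (-0.10)(-0.05) = 0.7600
  C_23 = −[(0.85)(-0.15) − (-0.45)(-0.05)] = 0.1500
  C_31 = (-0.45)(-0.15) − (-0.10)(0.70) = 0.1375
  C_32 = −[(0.85)(-0.15) − (-0.10)(-0.20)] = 0.1475
  C_33 = (0.85)(0.70) − (-0.45)(-0.20) = 0.5050
det(I−A) = Σ_j (I−A)_1j·C_1j = (0.85)(0.6075) + (-0.45)(0.1875) + (-0.10)(0.0650) = 0.4255
adj(I−A) = Cᵀ =
  [ 0.6075   0.4200   0.1375]
  [ 0.1875   0.7600   0.1475]
  [ 0.0650   0.1500   0.5050]
(I − A)⁻¹ = adj(I−A) / det(I−A) ≈
  [   1.4277     0.9871     0.3231]
  [   0.4407     1.7861     0.3467]
  [   0.1528     0.3525     1.1868]
The output multiplier for sector j is the column-j sum of the Leontief inverse (I − A)⁻¹ = adj(I−A) / det(I−A).
Column O of adj(I−A): (0.1375, 0.1475, 0.5050); det(I−A) = 0.4255.
m_O = (0.1375 + 0.1475 + 0.5050) / 0.4255 = 0.79 / 0.4255 ≈ 1.857.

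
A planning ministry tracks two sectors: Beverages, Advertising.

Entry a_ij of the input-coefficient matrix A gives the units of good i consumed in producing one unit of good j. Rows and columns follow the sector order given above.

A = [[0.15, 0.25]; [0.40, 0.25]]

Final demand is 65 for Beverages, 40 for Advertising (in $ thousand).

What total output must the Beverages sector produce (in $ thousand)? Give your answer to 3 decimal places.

x_1 = 109.302

I − A =
  [   0.85    -0.25]
  [  -0.40     0.75]
det(I−A) = (0.85)(0.75) − (-0.25)(-0.40) = 0.5375
adj(I−A) = [[0.75, 0.25], [0.40, 0.85]]
(I − A)⁻¹ = adj(I−A) / det(I−A) ≈
  [   1.3953     0.4651]
  [   0.7442     1.5814]
x = (I − A)⁻¹ d = adj(I−A)·d / det(I−A), with det(I−A) = 0.5375:
  x_1 = (0.75·65 + 0.25·40) / 0.5375 = 58.75 / 0.5375 ≈ 109.302
  x_2 = (0.40·65 + 0.85·40) / 0.5375 = 60.00 / 0.5375 ≈ 111.628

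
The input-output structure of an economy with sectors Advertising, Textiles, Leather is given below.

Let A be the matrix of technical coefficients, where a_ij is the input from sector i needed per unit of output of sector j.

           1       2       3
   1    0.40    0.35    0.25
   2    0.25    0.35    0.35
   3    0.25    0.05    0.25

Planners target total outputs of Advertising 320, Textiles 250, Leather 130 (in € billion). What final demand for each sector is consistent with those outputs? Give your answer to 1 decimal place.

I − A =
  [   0.60    -0.35    -0.25]
  [  -0.25     0.65    -0.35]
  [  -0.25    -0.05     0.75]
d = (I − A) x:
  d_1 = (+0.60)·320 + (-0.35)·250 + (-0.25)·130 = 72.0
  d_2 = (-0.25)·320 + (+0.65)·250 + (-0.35)·130 = 37.0
  d_3 = (-0.25)·320 + (-0.05)·250 + (+0.75)·130 = 5.0

d_1 = 72.0, d_2 = 37.0, d_3 = 5.0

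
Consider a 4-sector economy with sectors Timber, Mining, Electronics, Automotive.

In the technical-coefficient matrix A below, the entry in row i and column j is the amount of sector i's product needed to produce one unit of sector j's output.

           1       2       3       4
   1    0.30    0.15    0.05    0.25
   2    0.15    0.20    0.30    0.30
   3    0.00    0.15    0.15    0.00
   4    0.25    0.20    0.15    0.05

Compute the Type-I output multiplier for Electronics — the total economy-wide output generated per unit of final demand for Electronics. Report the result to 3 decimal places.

m_3 = 2.957

I − A =
  [   0.70    -0.15    -0.05    -0.25]
  [  -0.15     0.80    -0.30    -0.30]
  [   0.00    -0.15     0.85     0.00]
  [  -0.25    -0.20    -0.15     0.95]
Compute the cofactors C_ij = (−1)^(i+j)·(3×3 minor ij) of I−A; the adjugate is their transpose:
adj(I−A) = Cᵀ =
  [ 0.545500   0.176375   0.129500   0.199250]
  [ 0.184875   0.512125   0.228750   0.210375]
  [ 0.032625   0.090375   0.399875   0.037125]
  [ 0.187625   0.168500   0.145375   0.424250]
det(I−A) = Σ_j (I−A)_1j·C_1j = (0.70)(0.545500) + (-0.15)(0.184875) + (-0.05)(0.032625) + (-0.25)(0.187625) = 0.30558125
(I − A)⁻¹ = adj(I−A) / det(I−A) ≈
  [   1.7851     0.5772     0.4238     0.6520]
  [   0.6050     1.6759     0.7486     0.6884]
  [   0.1068     0.2957     1.3086     0.1215]
  [   0.6140     0.5514     0.4757     1.3883]
The output multiplier for sector j is the column-j sum of the Leontief inverse (I − A)⁻¹ = adj(I−A) / det(I−A).
Column 3 of adj(I−A): (0.129500, 0.228750, 0.399875, 0.145375); det(I−A) = 0.30558125.
m_3 = (0.129500 + 0.228750 + 0.399875 + 0.145375) / 0.30558125 = 0.9035 / 0.30558125 ≈ 2.957.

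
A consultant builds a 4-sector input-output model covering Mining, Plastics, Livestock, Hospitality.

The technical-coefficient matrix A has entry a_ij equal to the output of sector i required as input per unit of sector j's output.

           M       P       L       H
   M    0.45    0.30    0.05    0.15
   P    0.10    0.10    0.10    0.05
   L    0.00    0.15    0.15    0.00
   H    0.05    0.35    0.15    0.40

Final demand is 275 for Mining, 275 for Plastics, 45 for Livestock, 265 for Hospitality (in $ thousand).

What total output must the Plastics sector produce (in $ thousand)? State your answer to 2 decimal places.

I − A =
  [   0.55    -0.30    -0.05    -0.15]
  [  -0.10     0.90    -0.10    -0.05]
  [   0.00    -0.15     0.85     0.00]
  [  -0.05    -0.35    -0.15     0.60]
Compute the cofactors C_ij = (−1)^(i+j)·(3×3 minor ij) of I−A; the adjugate is their transpose:
adj(I−A) = Cᵀ =
  [ 0.434000   0.205500   0.071875   0.125625]
  [ 0.053125   0.274125   0.041750   0.036125]
  [ 0.009375   0.048375   0.256625   0.006375]
  [ 0.069500   0.189125   0.094500   0.386250]
det(I−A) = Σ_j (I−A)_1j·C_1j = (0.55)(0.434000) + (-0.30)(0.053125) + (-0.05)(0.009375) + (-0.15)(0.069500) = 0.21186875
(I − A)⁻¹ = adj(I−A) / det(I−A) ≈
  [   2.0484     0.9699     0.3392     0.5929]
  [   0.2507     1.2938     0.1971     0.1705]
  [   0.0442     0.2283     1.2112     0.0301]
  [   0.3280     0.8927     0.4460     1.8231]
x = (I − A)⁻¹ d = adj(I−A)·d / det(I−A), with det(I−A) = 0.21186875:
  x_M = (0.434000·275 + 0.205500·275 + 0.071875·45 + 0.125625·265) / 0.21186875 = 212.3875 / 0.21186875 ≈ 1002.45
  x_P = (0.053125·275 + 0.274125·275 + 0.041750·45 + 0.036125·265) / 0.21186875 = 101.445625 / 0.21186875 ≈ 478.81
  x_L = (0.009375·275 + 0.048375·275 + 0.256625·45 + 0.006375·265) / 0.21186875 = 29.11875 / 0.21186875 ≈ 137.44
  x_H = (0.069500·275 + 0.189125·275 + 0.094500·45 + 0.386250·265) / 0.21186875 = 177.730625 / 0.21186875 ≈ 838.87

x_P = 478.81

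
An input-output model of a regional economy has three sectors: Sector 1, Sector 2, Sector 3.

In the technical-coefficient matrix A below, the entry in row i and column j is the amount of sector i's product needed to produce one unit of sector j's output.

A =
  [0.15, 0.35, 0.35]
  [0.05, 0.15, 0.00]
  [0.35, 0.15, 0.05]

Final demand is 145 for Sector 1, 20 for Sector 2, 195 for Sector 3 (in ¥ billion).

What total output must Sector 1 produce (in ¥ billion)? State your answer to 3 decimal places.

I − A =
  [   0.85    -0.35    -0.35]
  [  -0.05     0.85     0.00]
  [  -0.35    -0.15     0.95]
Cofactors of I−A, C_ij = (−1)^(i+j)·(minor ij) (rows/columns in the sector order above):
  C_11 = (0.85)(0.95) − (0.00)(-0.15) = 0.8075
  C_12 = −[(-0.05)(0.95) − (0.00)(-0.35)] = 0.0475
  C_13 = (-0.05)(-0.15) − (0.85)(-0.35) = 0.3050
  C_21 = −[(-0.35)(0.95) − (-0.35)(-0.15)] = 0.3850
  C_22 = (0.85)(0.95) − (-0.35)(-0.35) = 0.6850
  C_23 = −[(0.85)(-0.15) − (-0.35)(-0.35)] = 0.2500
  C_31 = (-0.35)(0.00) − (-0.35)(0.85) = 0.2975
  C_32 = −[(0.85)(0.00) − (-0.35)(-0.05)] = 0.0175
  C_33 = (0.85)(0.85) − (-0.35)(-0.05) = 0.7050
det(I−A) = Σ_j (I−A)_1j·C_1j = (0.85)(0.8075) + (-0.35)(0.0475) + (-0.35)(0.3050) = 0.5630
adj(I−A) = Cᵀ =
  [ 0.8075   0.3850   0.2975]
  [ 0.0475   0.6850   0.0175]
  [ 0.3050   0.2500   0.7050]
(I − A)⁻¹ = adj(I−A) / det(I−A) ≈
  [   1.4343     0.6838     0.5284]
  [   0.0844     1.2167     0.0311]
  [   0.5417     0.4440     1.2522]
x = (I − A)⁻¹ d = adj(I−A)·d / det(I−A), with det(I−A) = 0.5630:
  x_1 = (0.8075·145 + 0.3850·20 + 0.2975·195) / 0.5630 = 182.80 / 0.5630 ≈ 324.689
  x_2 = (0.0475·145 + 0.6850·20 + 0.0175·195) / 0.5630 = 24.00 / 0.5630 ≈ 42.629
  x_3 = (0.3050·145 + 0.2500·20 + 0.7050·195) / 0.5630 = 186.70 / 0.5630 ≈ 331.616

x_1 = 324.689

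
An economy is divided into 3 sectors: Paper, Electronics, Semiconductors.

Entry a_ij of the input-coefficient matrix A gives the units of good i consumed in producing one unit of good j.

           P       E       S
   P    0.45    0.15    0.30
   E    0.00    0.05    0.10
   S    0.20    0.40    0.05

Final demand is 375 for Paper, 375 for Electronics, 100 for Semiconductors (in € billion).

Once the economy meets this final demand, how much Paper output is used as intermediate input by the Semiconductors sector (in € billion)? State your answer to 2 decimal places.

I − A =
  [   0.55    -0.15    -0.30]
  [   0.00     0.95    -0.10]
  [  -0.20    -0.40     0.95]
Cofactors of I−A, C_ij = (−1)^(i+j)·(minor ij) (rows/columns in the sector order above):
  C_11 = (0.95)(0.95) − (-0.10)(-0.40) = 0.8625
  C_12 = −[(0.00)(0.95) − (-0.10)(-0.20)] = 0.0200
  C_13 = (0.00)(-0.40) − (0.95)(-0.20) = 0.1900
  C_21 = −[(-0.15)(0.95) − (-0.30)(-0.40)] = 0.2625
  C_22 = (0.55)(0.95) − (-0.30)(-0.20) = 0.4625
  C_23 = −[(0.55)(-0.40) − (-0.15)(-0.20)] = 0.2500
  C_31 = (-0.15)(-0.10) − (-0.30)(0.95) = 0.3000
  C_32 = −[(0.55)(-0.10) − (-0.30)(0.00)] = 0.0550
  C_33 = (0.55)(0.95) − (-0.15)(0.00) = 0.5225
det(I−A) = Σ_j (I−A)_1j·C_1j = (0.55)(0.8625) + (-0.15)(0.0200) + (-0.30)(0.1900) = 0.414375
adj(I−A) = Cᵀ =
  [ 0.8625   0.2625   0.3000]
  [ 0.0200   0.4625   0.0550]
  [ 0.1900   0.2500   0.5225]
(I − A)⁻¹ = adj(I−A) / det(I−A) ≈
  [   2.0814     0.6335     0.7240]
  [   0.0483     1.1161     0.1327]
  [   0.4585     0.6033     1.2609]
First solve x = (I − A)⁻¹ d = adj(I−A)·d / det(I−A); in particular x_S = (0.1900·375 + 0.2500·375 + 0.5225·100) / 0.414375 = 217.25 / 0.414375 ≈ 524.2836.
Intermediate flow from P to S: z_PS = a_PS · x_S = 0.30 × 217.25 / 0.414375 = 65.175 / 0.414375 ≈ 157.29.

z_PS = 157.29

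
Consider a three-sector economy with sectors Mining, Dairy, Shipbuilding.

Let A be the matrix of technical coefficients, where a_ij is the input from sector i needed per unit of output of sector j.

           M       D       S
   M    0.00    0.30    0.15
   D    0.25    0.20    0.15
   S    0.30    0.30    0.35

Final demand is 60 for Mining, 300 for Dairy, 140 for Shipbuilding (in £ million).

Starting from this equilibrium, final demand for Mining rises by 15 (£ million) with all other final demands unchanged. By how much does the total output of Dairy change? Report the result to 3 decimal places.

I − A =
  [   1.00    -0.30    -0.15]
  [  -0.25     0.80    -0.15]
  [  -0.30    -0.30     0.65]
Cofactors of I−A, C_ij = (−1)^(i+j)·(minor ij) (rows/columns in the sector order above):
  C_11 = (0.80)(0.65) − (-0.15)(-0.30) = 0.4750
  C_12 = −[(-0.25)(0.65) − (-0.15)(-0.30)] = 0.2075
  C_13 = (-0.25)(-0.30) − (0.80)(-0.30) = 0.3150
  C_21 = −[(-0.30)(0.65) − (-0.15)(-0.30)] = 0.2400
  C_22 = (1.00)(0.65) − (-0.15)(-0.30) = 0.6050
  C_23 = −[(1.00)(-0.30) − (-0.30)(-0.30)] = 0.3900
  C_31 = (-0.30)(-0.15) − (-0.15)(0.80) = 0.1650
  C_32 = −[(1.00)(-0.15) − (-0.15)(-0.25)] = 0.1875
  C_33 = (1.00)(0.80) − (-0.30)(-0.25) = 0.7250
det(I−A) = Σ_j (I−A)_1j·C_1j = (1.00)(0.4750) + (-0.30)(0.2075) + (-0.15)(0.3150) = 0.3655
adj(I−A) = Cᵀ =
  [ 0.4750   0.2400   0.1650]
  [ 0.2075   0.6050   0.1875]
  [ 0.3150   0.3900   0.7250]
(I − A)⁻¹ = adj(I−A) / det(I−A) ≈
  [   1.2996     0.6566     0.4514]
  [   0.5677     1.6553     0.5130]
  [   0.8618     1.0670     1.9836]
Δx = (I − A)⁻¹ Δd with Δd having +15 in the Mining component and 0 elsewhere.
So Δx_D = L_DM · (+15), where L_DM = adj(I−A)_DM / det(I−A) = 0.2075 / 0.3655.
Δx_D = 0.2075 × (+15) / 0.3655 = 3.1125 / 0.3655 ≈ 8.516.

Δx_D = 8.516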